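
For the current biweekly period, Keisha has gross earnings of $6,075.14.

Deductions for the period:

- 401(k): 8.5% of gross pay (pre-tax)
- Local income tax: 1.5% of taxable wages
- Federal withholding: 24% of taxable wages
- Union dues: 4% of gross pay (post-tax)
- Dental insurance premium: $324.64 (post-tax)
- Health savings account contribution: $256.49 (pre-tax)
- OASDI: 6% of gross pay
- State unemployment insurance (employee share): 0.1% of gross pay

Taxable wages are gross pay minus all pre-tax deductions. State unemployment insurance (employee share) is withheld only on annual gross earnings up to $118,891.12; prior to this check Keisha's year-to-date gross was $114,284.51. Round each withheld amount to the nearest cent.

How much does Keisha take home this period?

$3,013.42

Health savings account contribution: $256.49
401(k): $6,075.14 × 0.085 = $516.39
Pre-tax total = $256.49 + $516.39 = $772.88
Taxable wages = $6,075.14 − $772.88 = $5,302.26
Local income tax: $5,302.26 × 0.015 = $79.53
Federal withholding: $5,302.26 × 0.24 = $1,272.54
State unemployment insurance (employee share): only $118,891.12 − $114,284.51 = $4,606.61 of this check is subject → $4,606.61 × 0.001 = $4.61
OASDI: $6,075.14 × 0.06 = $364.51
Union dues: $6,075.14 × 0.04 = $243.01
Dental insurance premium: $324.64
Total deductions = $256.49 + $516.39 + $79.53 + $1,272.54 + $4.61 + $364.51 + $243.01 + $324.64 = $3,061.72
Net pay = $6,075.14 − $3,061.72 = $3,013.42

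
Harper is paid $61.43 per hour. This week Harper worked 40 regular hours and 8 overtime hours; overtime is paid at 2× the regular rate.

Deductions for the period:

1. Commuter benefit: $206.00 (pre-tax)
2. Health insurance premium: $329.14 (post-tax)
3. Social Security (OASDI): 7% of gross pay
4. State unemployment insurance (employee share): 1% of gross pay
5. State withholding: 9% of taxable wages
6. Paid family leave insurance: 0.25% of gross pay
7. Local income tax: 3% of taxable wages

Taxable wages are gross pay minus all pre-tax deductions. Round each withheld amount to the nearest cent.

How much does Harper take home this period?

Regular pay: 40 × $61.43 = $2457.20
Overtime pay: 8 × $61.43 × 2 = $982.88
Gross pay = $2457.20 + $982.88 = $3440.08
Commuter benefit: $206.00
Taxable wages = $3440.08 − $206.00 = $3234.08
State withholding: $3234.08 × 0.09 = $291.07
Local income tax: $3234.08 × 0.03 = $97.02
Paid family leave insurance: $3440.08 × 0.0025 = $8.60
State unemployment insurance (employee share): $3440.08 × 0.01 = $34.40
Social Security (OASDI): $3440.08 × 0.07 = $240.81
Health insurance premium: $329.14
Total deductions = $206.00 + $291.07 + $97.02 + $8.60 + $34.40 + $240.81 + $329.14 = $1207.04
Net pay = $3440.08 − $1207.04 = $2233.04

$2233.04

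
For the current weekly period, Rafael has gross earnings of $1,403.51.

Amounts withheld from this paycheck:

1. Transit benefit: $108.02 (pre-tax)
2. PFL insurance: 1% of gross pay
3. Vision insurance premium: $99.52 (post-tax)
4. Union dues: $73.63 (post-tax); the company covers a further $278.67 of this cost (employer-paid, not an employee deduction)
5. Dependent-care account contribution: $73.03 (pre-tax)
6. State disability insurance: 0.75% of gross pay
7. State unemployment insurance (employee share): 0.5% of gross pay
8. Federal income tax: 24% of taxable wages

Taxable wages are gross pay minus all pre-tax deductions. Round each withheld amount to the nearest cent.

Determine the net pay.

$724.33

Transit benefit: $108.02
Dependent-care account contribution: $73.03
Pre-tax total = $108.02 + $73.03 = $181.05
Taxable wages = $1,403.51 − $181.05 = $1,222.46
Federal income tax: $1,222.46 × 0.24 = $293.39
PFL insurance: $1,403.51 × 0.01 = $14.04
State unemployment insurance (employee share): $1,403.51 × 0.005 = $7.02
State disability insurance: $1,403.51 × 0.0075 = $10.53
Vision insurance premium: $99.52
Union dues: $73.63
(Employer's $278.67 toward union dues is not withheld from the employee.)
Total deductions = $108.02 + $73.03 + $293.39 + $14.04 + $7.02 + $10.53 + $99.52 + $73.63 = $679.18
Net pay = $1,403.51 − $679.18 = $724.33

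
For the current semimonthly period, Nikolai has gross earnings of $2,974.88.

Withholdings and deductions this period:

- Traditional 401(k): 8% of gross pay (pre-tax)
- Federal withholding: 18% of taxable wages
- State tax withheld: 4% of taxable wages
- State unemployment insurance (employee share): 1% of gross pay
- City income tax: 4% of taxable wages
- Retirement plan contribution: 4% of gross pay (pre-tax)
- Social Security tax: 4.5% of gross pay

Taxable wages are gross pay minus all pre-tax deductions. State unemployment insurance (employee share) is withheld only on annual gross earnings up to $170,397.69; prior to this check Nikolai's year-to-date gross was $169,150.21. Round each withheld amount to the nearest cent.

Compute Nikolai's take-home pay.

Retirement plan contribution: $2,974.88 × 0.04 = $119.00
Traditional 401(k): $2,974.88 × 0.08 = $237.99
Pre-tax total = $119.00 + $237.99 = $356.99
Taxable wages = $2,974.88 − $356.99 = $2,617.89
State tax withheld: $2,617.89 × 0.04 = $104.72
Federal withholding: $2,617.89 × 0.18 = $471.22
City income tax: $2,617.89 × 0.04 = $104.72
Social Security tax: $2,974.88 × 0.045 = $133.87
State unemployment insurance (employee share): only $170,397.69 − $169,150.21 = $1,247.48 of this check is subject → $1,247.48 × 0.01 = $12.47
Total deductions = $119.00 + $237.99 + $104.72 + $471.22 + $104.72 + $133.87 + $12.47 = $1,183.99
Net pay = $2,974.88 − $1,183.99 = $1,790.89

$1,790.89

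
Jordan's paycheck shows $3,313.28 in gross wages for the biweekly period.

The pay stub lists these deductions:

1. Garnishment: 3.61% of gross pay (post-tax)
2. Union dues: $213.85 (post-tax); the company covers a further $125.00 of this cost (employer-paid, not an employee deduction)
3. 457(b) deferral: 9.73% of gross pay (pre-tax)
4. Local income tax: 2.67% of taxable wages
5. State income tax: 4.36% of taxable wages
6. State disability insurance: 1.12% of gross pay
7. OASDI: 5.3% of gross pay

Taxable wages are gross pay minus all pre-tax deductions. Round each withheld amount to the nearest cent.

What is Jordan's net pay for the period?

457(b) deferral: $3,313.28 × 0.0973 = $322.38
Taxable wages = $3,313.28 − $322.38 = $2,990.90
Local income tax: $2,990.90 × 0.0267 = $79.86
State income tax: $2,990.90 × 0.0436 = $130.40
OASDI: $3,313.28 × 0.053 = $175.60
State disability insurance: $3,313.28 × 0.0112 = $37.11
Union dues: $213.85
Garnishment: $3,313.28 × 0.0361 = $119.61
(Employer's $125.00 toward union dues is not withheld from the employee.)
Total deductions = $322.38 + $79.86 + $130.40 + $175.60 + $37.11 + $213.85 + $119.61 = $1,078.81
Net pay = $3,313.28 − $1,078.81 = $2,234.47

$2,234.47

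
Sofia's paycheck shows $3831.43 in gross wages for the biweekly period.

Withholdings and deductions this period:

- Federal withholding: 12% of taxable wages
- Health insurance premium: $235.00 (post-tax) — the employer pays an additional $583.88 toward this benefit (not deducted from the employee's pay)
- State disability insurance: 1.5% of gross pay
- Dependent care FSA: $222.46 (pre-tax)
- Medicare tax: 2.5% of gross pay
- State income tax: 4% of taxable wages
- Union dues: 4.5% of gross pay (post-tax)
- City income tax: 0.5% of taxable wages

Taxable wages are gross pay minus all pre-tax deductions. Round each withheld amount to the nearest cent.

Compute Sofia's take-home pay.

Dependent care FSA: $222.46
Taxable wages = $3831.43 − $222.46 = $3608.97
Federal withholding: $3608.97 × 0.12 = $433.08
City income tax: $3608.97 × 0.005 = $18.04
State income tax: $3608.97 × 0.04 = $144.36
State disability insurance: $3831.43 × 0.015 = $57.47
Medicare tax: $3831.43 × 0.025 = $95.79
Health insurance premium: $235.00
Union dues: $3831.43 × 0.045 = $172.41
(Employer's $583.88 toward health insurance premium is not withheld from the employee.)
Total deductions = $222.46 + $433.08 + $18.04 + $144.36 + $57.47 + $95.79 + $235.00 + $172.41 = $1378.61
Net pay = $3831.43 − $1378.61 = $2452.82

$2452.82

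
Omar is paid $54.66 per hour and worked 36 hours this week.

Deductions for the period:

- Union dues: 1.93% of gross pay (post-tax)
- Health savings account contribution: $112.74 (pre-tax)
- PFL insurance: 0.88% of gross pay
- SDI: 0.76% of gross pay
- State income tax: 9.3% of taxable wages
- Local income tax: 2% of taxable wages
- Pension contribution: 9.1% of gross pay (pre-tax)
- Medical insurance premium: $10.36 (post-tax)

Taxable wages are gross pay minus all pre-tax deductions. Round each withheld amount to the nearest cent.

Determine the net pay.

Gross pay: 36 × $54.66 = $1967.76
Health savings account contribution: $112.74
Pension contribution: $1967.76 × 0.091 = $179.07
Pre-tax total = $112.74 + $179.07 = $291.81
Taxable wages = $1967.76 − $291.81 = $1675.95
Local income tax: $1675.95 × 0.02 = $33.52
State income tax: $1675.95 × 0.093 = $155.86
SDI: $1967.76 × 0.0076 = $14.95
PFL insurance: $1967.76 × 0.0088 = $17.32
Union dues: $1967.76 × 0.0193 = $37.98
Medical insurance premium: $10.36
Total deductions = $112.74 + $179.07 + $33.52 + $155.86 + $14.95 + $17.32 + $37.98 + $10.36 = $561.80
Net pay = $1967.76 − $561.80 = $1405.96

$1405.96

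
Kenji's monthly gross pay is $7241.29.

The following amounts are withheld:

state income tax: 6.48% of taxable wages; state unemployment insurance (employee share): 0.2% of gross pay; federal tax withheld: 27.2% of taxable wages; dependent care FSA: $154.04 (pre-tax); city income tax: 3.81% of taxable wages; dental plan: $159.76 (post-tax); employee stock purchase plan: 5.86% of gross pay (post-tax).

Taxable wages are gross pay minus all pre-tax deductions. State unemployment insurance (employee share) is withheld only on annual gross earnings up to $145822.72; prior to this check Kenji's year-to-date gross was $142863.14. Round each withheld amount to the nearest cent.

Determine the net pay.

Dependent care FSA: $154.04
Taxable wages = $7241.29 − $154.04 = $7087.25
City income tax: $7087.25 × 0.0381 = $270.02
Federal tax withheld: $7087.25 × 0.272 = $1927.73
State income tax: $7087.25 × 0.0648 = $459.25
State unemployment insurance (employee share): only $145822.72 − $142863.14 = $2959.58 of this check is subject → $2959.58 × 0.002 = $5.92
Employee stock purchase plan: $7241.29 × 0.0586 = $424.34
Dental plan: $159.76
Total deductions = $154.04 + $270.02 + $1927.73 + $459.25 + $5.92 + $424.34 + $159.76 = $3401.06
Net pay = $7241.29 − $3401.06 = $3840.23

$3840.23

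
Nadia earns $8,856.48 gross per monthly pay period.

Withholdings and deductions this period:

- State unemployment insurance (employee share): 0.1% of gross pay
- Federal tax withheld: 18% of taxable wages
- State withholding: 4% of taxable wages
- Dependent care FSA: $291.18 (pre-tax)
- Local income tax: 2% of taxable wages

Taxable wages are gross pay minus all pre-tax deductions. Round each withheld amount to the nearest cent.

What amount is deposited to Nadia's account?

Dependent care FSA: $291.18
Taxable wages = $8,856.48 − $291.18 = $8,565.30
State withholding: $8,565.30 × 0.04 = $342.61
Local income tax: $8,565.30 × 0.02 = $171.31
Federal tax withheld: $8,565.30 × 0.18 = $1,541.75
State unemployment insurance (employee share): $8,856.48 × 0.001 = $8.86
Total deductions = $291.18 + $342.61 + $171.31 + $1,541.75 + $8.86 = $2,355.71
Net pay = $8,856.48 − $2,355.71 = $6,500.77

$6,500.77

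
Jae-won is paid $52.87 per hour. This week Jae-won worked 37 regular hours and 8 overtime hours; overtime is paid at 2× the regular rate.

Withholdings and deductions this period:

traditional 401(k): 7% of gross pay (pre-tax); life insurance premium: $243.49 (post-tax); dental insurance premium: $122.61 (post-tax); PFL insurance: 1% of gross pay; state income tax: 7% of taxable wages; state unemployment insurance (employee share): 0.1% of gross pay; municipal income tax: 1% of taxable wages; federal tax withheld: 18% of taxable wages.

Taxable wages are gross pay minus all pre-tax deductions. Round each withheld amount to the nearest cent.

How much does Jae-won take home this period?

$1,531.49

Regular pay: 37 × $52.87 = $1,956.19
Overtime pay: 8 × $52.87 × 2 = $845.92
Gross pay = $1,956.19 + $845.92 = $2,802.11
Traditional 401(k): $2,802.11 × 0.07 = $196.15
Taxable wages = $2,802.11 − $196.15 = $2,605.96
Federal tax withheld: $2,605.96 × 0.18 = $469.07
State income tax: $2,605.96 × 0.07 = $182.42
Municipal income tax: $2,605.96 × 0.01 = $26.06
PFL insurance: $2,802.11 × 0.01 = $28.02
State unemployment insurance (employee share): $2,802.11 × 0.001 = $2.80
Dental insurance premium: $122.61
Life insurance premium: $243.49
Total deductions = $196.15 + $469.07 + $182.42 + $26.06 + $28.02 + $2.80 + $122.61 + $243.49 = $1,270.62
Net pay = $2,802.11 − $1,270.62 = $1,531.49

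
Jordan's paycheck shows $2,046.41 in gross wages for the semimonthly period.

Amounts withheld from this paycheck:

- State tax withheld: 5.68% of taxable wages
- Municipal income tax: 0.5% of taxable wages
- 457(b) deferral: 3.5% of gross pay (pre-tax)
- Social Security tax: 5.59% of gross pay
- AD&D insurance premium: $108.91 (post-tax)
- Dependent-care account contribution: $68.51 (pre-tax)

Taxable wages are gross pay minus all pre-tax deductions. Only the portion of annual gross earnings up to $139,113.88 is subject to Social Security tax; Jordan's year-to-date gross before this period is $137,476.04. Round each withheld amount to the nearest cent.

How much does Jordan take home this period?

$1,588.00

Dependent-care account contribution: $68.51
457(b) deferral: $2,046.41 × 0.035 = $71.62
Pre-tax total = $68.51 + $71.62 = $140.13
Taxable wages = $2,046.41 − $140.13 = $1,906.28
State tax withheld: $1,906.28 × 0.0568 = $108.28
Municipal income tax: $1,906.28 × 0.005 = $9.53
Social Security tax: only $139,113.88 − $137,476.04 = $1,637.84 of this check is subject → $1,637.84 × 0.0559 = $91.56
AD&D insurance premium: $108.91
Total deductions = $68.51 + $71.62 + $108.28 + $9.53 + $91.56 + $108.91 = $458.41
Net pay = $2,046.41 − $458.41 = $1,588.00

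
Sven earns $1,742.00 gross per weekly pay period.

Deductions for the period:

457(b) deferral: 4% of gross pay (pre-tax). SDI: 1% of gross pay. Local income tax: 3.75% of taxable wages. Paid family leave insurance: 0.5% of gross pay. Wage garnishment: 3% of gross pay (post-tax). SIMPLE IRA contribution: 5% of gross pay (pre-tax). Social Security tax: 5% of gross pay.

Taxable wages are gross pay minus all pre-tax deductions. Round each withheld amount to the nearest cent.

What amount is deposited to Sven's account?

$1,360.28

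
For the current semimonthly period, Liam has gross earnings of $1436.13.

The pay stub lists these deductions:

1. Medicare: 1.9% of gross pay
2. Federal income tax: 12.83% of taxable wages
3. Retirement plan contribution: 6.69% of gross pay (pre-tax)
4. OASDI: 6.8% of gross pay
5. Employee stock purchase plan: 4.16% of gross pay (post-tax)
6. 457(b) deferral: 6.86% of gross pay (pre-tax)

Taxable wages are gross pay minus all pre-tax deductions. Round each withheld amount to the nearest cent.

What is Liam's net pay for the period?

457(b) deferral: $1436.13 × 0.0686 = $98.52
Retirement plan contribution: $1436.13 × 0.0669 = $96.08
Pre-tax total = $98.52 + $96.08 = $194.60
Taxable wages = $1436.13 − $194.60 = $1241.53
Federal income tax: $1241.53 × 0.1283 = $159.29
OASDI: $1436.13 × 0.068 = $97.66
Medicare: $1436.13 × 0.019 = $27.29
Employee stock purchase plan: $1436.13 × 0.0416 = $59.74
Total deductions = $98.52 + $96.08 + $159.29 + $97.66 + $27.29 + $59.74 = $538.58
Net pay = $1436.13 − $538.58 = $897.55

$897.55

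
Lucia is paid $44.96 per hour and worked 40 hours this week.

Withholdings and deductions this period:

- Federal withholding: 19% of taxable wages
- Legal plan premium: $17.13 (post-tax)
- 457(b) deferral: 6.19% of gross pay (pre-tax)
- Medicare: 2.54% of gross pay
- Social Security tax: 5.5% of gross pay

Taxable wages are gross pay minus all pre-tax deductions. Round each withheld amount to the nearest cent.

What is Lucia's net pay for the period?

$1,204.81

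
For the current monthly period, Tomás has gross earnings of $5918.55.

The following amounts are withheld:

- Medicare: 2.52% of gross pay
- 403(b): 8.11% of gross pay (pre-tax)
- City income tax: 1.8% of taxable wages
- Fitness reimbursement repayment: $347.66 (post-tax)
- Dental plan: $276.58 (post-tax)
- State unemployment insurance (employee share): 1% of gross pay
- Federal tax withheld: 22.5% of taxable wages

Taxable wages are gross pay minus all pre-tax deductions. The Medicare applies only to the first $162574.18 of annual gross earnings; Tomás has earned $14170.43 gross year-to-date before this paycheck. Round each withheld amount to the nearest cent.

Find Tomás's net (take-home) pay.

$3284.41

403(b): $5918.55 × 0.0811 = $479.99
Taxable wages = $5918.55 − $479.99 = $5438.56
City income tax: $5438.56 × 0.018 = $97.89
Federal tax withheld: $5438.56 × 0.225 = $1223.68
Medicare: cap not yet reached, full $5918.55 is subject → $5918.55 × 0.0252 = $149.15
State unemployment insurance (employee share): $5918.55 × 0.01 = $59.19
Dental plan: $276.58
Fitness reimbursement repayment: $347.66
Total deductions = $479.99 + $97.89 + $1223.68 + $149.15 + $59.19 + $276.58 + $347.66 = $2634.14
Net pay = $5918.55 − $2634.14 = $3284.41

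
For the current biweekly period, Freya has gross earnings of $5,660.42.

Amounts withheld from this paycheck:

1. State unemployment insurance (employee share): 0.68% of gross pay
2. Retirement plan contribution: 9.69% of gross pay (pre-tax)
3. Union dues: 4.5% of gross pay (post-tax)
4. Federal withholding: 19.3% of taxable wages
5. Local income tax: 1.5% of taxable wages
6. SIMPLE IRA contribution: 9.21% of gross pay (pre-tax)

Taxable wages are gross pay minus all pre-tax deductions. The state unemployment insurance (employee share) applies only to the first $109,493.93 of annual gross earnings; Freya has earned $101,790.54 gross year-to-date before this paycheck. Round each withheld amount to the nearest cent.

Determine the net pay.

SIMPLE IRA contribution: $5,660.42 × 0.0921 = $521.32
Retirement plan contribution: $5,660.42 × 0.0969 = $548.49
Pre-tax total = $521.32 + $548.49 = $1,069.81
Taxable wages = $5,660.42 − $1,069.81 = $4,590.61
Federal withholding: $4,590.61 × 0.193 = $885.99
Local income tax: $4,590.61 × 0.015 = $68.86
State unemployment insurance (employee share): cap not yet reached, full $5,660.42 is subject → $5,660.42 × 0.0068 = $38.49
Union dues: $5,660.42 × 0.045 = $254.72
Total deductions = $521.32 + $548.49 + $885.99 + $68.86 + $38.49 + $254.72 = $2,317.87
Net pay = $5,660.42 − $2,317.87 = $3,342.55

$3,342.55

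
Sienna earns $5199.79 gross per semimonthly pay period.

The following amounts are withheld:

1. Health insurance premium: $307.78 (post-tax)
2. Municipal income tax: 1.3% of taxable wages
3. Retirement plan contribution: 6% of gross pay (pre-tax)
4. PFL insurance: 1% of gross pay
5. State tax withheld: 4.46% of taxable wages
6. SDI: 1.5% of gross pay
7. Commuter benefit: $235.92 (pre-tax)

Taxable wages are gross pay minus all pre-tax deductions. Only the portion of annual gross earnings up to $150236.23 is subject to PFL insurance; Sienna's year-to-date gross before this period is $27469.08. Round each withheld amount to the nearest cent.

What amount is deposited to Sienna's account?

$3946.16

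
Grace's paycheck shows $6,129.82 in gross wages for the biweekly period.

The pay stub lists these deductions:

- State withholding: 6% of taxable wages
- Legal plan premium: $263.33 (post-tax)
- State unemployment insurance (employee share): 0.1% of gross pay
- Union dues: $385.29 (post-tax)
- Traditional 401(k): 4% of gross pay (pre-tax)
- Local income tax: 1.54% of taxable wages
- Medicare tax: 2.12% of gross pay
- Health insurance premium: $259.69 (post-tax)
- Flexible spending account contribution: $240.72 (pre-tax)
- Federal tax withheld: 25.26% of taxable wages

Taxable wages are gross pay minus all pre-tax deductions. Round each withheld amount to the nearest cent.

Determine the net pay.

$2,748.32

Flexible spending account contribution: $240.72
Traditional 401(k): $6,129.82 × 0.04 = $245.19
Pre-tax total = $240.72 + $245.19 = $485.91
Taxable wages = $6,129.82 − $485.91 = $5,643.91
Federal tax withheld: $5,643.91 × 0.2526 = $1,425.65
State withholding: $5,643.91 × 0.06 = $338.63
Local income tax: $5,643.91 × 0.0154 = $86.92
Medicare tax: $6,129.82 × 0.0212 = $129.95
State unemployment insurance (employee share): $6,129.82 × 0.001 = $6.13
Legal plan premium: $263.33
Health insurance premium: $259.69
Union dues: $385.29
Total deductions = $240.72 + $245.19 + $1,425.65 + $338.63 + $86.92 + $129.95 + $6.13 + $263.33 + $259.69 + $385.29 = $3,381.50
Net pay = $6,129.82 − $3,381.50 = $2,748.32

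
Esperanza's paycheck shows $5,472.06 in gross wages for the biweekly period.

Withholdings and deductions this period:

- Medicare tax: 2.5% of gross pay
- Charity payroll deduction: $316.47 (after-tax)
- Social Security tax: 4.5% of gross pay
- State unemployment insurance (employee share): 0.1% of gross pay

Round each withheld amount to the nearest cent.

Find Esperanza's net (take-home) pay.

Social Security tax: $5,472.06 × 0.045 = $246.24
Medicare tax: $5,472.06 × 0.025 = $136.80
State unemployment insurance (employee share): $5,472.06 × 0.001 = $5.47
Charity payroll deduction: $316.47
Total deductions = $246.24 + $136.80 + $5.47 + $316.47 = $704.98
Net pay = $5,472.06 − $704.98 = $4,767.08

$4,767.08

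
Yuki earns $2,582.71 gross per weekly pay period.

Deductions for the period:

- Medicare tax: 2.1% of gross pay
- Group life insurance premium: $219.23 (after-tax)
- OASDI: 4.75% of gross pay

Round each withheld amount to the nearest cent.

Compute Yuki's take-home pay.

OASDI: $2,582.71 × 0.0475 = $122.68
Medicare tax: $2,582.71 × 0.021 = $54.24
Group life insurance premium: $219.23
Total deductions = $122.68 + $54.24 + $219.23 = $396.15
Net pay = $2,582.71 − $396.15 = $2,186.56

$2,186.56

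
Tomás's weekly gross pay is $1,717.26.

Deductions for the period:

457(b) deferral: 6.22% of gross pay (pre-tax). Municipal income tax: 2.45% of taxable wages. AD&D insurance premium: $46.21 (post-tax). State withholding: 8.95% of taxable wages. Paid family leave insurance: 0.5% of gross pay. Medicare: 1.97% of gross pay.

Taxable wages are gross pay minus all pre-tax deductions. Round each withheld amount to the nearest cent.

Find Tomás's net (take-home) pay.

457(b) deferral: $1,717.26 × 0.0622 = $106.81
Taxable wages = $1,717.26 − $106.81 = $1,610.45
State withholding: $1,610.45 × 0.0895 = $144.14
Municipal income tax: $1,610.45 × 0.0245 = $39.46
Medicare: $1,717.26 × 0.0197 = $33.83
Paid family leave insurance: $1,717.26 × 0.005 = $8.59
AD&D insurance premium: $46.21
Total deductions = $106.81 + $144.14 + $39.46 + $33.83 + $8.59 + $46.21 = $379.04
Net pay = $1,717.26 − $379.04 = $1,338.22

$1,338.22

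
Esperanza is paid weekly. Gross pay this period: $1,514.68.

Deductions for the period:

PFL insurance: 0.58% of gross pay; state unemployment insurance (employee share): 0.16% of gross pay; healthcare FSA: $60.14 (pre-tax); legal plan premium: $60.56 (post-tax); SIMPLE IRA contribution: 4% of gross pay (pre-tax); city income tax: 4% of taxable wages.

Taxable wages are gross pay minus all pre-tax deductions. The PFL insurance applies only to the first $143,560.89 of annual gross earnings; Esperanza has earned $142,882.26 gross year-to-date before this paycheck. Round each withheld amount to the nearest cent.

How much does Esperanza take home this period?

$1,271.27

SIMPLE IRA contribution: $1,514.68 × 0.04 = $60.59
Healthcare FSA: $60.14
Pre-tax total = $60.59 + $60.14 = $120.73
Taxable wages = $1,514.68 − $120.73 = $1,393.95
City income tax: $1,393.95 × 0.04 = $55.76
PFL insurance: only $143,560.89 − $142,882.26 = $678.63 of this check is subject → $678.63 × 0.0058 = $3.94
State unemployment insurance (employee share): $1,514.68 × 0.0016 = $2.42
Legal plan premium: $60.56
Total deductions = $60.59 + $60.14 + $55.76 + $3.94 + $2.42 + $60.56 = $243.41
Net pay = $1,514.68 − $243.41 = $1,271.27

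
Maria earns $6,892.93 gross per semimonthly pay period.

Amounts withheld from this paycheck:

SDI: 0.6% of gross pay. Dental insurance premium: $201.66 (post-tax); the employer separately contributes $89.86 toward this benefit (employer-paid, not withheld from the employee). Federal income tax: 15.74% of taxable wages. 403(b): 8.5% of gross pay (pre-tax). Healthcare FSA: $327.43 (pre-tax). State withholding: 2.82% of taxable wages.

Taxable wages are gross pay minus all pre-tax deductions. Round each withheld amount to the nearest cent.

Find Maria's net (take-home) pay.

Healthcare FSA: $327.43
403(b): $6,892.93 × 0.085 = $585.90
Pre-tax total = $327.43 + $585.90 = $913.33
Taxable wages = $6,892.93 − $913.33 = $5,979.60
State withholding: $5,979.60 × 0.0282 = $168.62
Federal income tax: $5,979.60 × 0.1574 = $941.19
SDI: $6,892.93 × 0.006 = $41.36
Dental insurance premium: $201.66
(Employer's $89.86 toward dental insurance premium is not withheld from the employee.)
Total deductions = $327.43 + $585.90 + $168.62 + $941.19 + $41.36 + $201.66 = $2,266.16
Net pay = $6,892.93 − $2,266.16 = $4,626.77

$4,626.77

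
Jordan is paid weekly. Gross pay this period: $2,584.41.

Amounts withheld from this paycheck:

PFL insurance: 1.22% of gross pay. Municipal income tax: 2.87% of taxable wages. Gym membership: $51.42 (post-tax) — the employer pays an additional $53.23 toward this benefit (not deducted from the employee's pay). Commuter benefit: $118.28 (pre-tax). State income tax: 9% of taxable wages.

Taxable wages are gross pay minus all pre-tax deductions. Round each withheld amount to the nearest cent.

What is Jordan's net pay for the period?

$2,090.45

Commuter benefit: $118.28
Taxable wages = $2,584.41 − $118.28 = $2,466.13
Municipal income tax: $2,466.13 × 0.0287 = $70.78
State income tax: $2,466.13 × 0.09 = $221.95
PFL insurance: $2,584.41 × 0.0122 = $31.53
Gym membership: $51.42
(Employer's $53.23 toward gym membership is not withheld from the employee.)
Total deductions = $118.28 + $70.78 + $221.95 + $31.53 + $51.42 = $493.96
Net pay = $2,584.41 − $493.96 = $2,090.45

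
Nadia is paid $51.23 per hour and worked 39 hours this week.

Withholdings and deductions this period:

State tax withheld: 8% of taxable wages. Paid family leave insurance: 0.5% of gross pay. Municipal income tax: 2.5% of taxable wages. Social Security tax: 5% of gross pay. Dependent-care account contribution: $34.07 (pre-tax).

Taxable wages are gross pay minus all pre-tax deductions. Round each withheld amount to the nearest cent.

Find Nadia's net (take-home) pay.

$1,647.80

Gross pay: 39 × $51.23 = $1,997.97
Dependent-care account contribution: $34.07
Taxable wages = $1,997.97 − $34.07 = $1,963.90
Municipal income tax: $1,963.90 × 0.025 = $49.10
State tax withheld: $1,963.90 × 0.08 = $157.11
Social Security tax: $1,997.97 × 0.05 = $99.90
Paid family leave insurance: $1,997.97 × 0.005 = $9.99
Total deductions = $34.07 + $49.10 + $157.11 + $99.90 + $9.99 = $350.17
Net pay = $1,997.97 − $350.17 = $1,647.80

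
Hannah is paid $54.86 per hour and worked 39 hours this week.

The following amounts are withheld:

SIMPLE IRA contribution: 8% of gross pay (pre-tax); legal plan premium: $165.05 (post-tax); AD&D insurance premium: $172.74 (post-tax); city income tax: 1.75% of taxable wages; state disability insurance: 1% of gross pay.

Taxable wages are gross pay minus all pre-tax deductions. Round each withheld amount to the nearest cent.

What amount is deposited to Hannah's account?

$1,574.74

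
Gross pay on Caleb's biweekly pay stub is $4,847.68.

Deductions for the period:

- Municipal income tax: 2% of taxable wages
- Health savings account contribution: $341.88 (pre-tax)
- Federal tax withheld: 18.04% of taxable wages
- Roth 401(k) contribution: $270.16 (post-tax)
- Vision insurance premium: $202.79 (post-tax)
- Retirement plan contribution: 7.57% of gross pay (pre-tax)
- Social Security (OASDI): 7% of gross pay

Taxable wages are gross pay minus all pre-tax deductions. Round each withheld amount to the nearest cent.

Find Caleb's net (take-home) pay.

$2,497.12

Retirement plan contribution: $4,847.68 × 0.0757 = $366.97
Health savings account contribution: $341.88
Pre-tax total = $366.97 + $341.88 = $708.85
Taxable wages = $4,847.68 − $708.85 = $4,138.83
Federal tax withheld: $4,138.83 × 0.1804 = $746.64
Municipal income tax: $4,138.83 × 0.02 = $82.78
Social Security (OASDI): $4,847.68 × 0.07 = $339.34
Vision insurance premium: $202.79
Roth 401(k) contribution: $270.16
Total deductions = $366.97 + $341.88 + $746.64 + $82.78 + $339.34 + $202.79 + $270.16 = $2,350.56
Net pay = $4,847.68 − $2,350.56 = $2,497.12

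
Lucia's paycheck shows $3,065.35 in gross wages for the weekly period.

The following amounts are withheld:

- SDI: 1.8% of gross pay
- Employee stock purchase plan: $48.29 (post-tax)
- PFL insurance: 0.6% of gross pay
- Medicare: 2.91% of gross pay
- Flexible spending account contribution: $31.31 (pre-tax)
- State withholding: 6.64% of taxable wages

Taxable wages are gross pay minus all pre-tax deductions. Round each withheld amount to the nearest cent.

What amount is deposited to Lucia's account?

Flexible spending account contribution: $31.31
Taxable wages = $3,065.35 − $31.31 = $3,034.04
State withholding: $3,034.04 × 0.0664 = $201.46
SDI: $3,065.35 × 0.018 = $55.18
Medicare: $3,065.35 × 0.0291 = $89.20
PFL insurance: $3,065.35 × 0.006 = $18.39
Employee stock purchase plan: $48.29
Total deductions = $31.31 + $201.46 + $55.18 + $89.20 + $18.39 + $48.29 = $443.83
Net pay = $3,065.35 − $443.83 = $2,621.52

$2,621.52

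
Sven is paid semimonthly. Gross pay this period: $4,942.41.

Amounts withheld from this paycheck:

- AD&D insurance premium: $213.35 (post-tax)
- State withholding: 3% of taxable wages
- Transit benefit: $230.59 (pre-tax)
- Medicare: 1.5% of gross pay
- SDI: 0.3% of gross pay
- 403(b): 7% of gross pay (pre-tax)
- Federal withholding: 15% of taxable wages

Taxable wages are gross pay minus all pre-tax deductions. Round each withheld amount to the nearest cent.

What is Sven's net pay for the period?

$3,277.67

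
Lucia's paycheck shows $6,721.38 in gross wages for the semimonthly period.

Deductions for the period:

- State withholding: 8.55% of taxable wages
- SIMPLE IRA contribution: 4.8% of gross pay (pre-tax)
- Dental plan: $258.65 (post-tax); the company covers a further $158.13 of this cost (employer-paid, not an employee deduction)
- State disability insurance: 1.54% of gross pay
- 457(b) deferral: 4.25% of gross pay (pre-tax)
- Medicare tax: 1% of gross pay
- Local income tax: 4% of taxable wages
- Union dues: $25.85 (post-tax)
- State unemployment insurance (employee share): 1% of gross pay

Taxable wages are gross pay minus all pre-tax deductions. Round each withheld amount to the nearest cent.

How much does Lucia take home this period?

$4,823.47

SIMPLE IRA contribution: $6,721.38 × 0.048 = $322.63
457(b) deferral: $6,721.38 × 0.0425 = $285.66
Pre-tax total = $322.63 + $285.66 = $608.29
Taxable wages = $6,721.38 − $608.29 = $6,113.09
State withholding: $6,113.09 × 0.0855 = $522.67
Local income tax: $6,113.09 × 0.04 = $244.52
State unemployment insurance (employee share): $6,721.38 × 0.01 = $67.21
State disability insurance: $6,721.38 × 0.0154 = $103.51
Medicare tax: $6,721.38 × 0.01 = $67.21
Dental plan: $258.65
Union dues: $25.85
(Employer's $158.13 toward dental plan is not withheld from the employee.)
Total deductions = $322.63 + $285.66 + $522.67 + $244.52 + $67.21 + $103.51 + $67.21 + $258.65 + $25.85 = $1,897.91
Net pay = $6,721.38 − $1,897.91 = $4,823.47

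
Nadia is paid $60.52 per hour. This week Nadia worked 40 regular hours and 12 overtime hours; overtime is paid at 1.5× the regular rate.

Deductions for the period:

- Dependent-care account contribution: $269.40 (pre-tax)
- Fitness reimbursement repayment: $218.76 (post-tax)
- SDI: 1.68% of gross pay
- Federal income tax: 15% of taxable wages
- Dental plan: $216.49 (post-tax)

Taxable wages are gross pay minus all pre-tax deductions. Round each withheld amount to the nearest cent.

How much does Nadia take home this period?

Regular pay: 40 × $60.52 = $2420.80
Overtime pay: 12 × $60.52 × 1.5 = $1089.36
Gross pay = $2420.80 + $1089.36 = $3510.16
Dependent-care account contribution: $269.40
Taxable wages = $3510.16 − $269.40 = $3240.76
Federal income tax: $3240.76 × 0.15 = $486.11
SDI: $3510.16 × 0.0168 = $58.97
Dental plan: $216.49
Fitness reimbursement repayment: $218.76
Total deductions = $269.40 + $486.11 + $58.97 + $216.49 + $218.76 = $1249.73
Net pay = $3510.16 − $1249.73 = $2260.43

$2260.43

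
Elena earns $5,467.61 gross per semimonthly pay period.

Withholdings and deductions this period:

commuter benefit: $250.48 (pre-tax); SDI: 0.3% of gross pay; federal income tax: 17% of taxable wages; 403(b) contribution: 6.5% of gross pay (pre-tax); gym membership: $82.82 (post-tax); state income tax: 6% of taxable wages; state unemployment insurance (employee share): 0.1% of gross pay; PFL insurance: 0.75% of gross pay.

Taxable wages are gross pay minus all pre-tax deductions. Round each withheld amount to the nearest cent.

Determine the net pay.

$3,597.84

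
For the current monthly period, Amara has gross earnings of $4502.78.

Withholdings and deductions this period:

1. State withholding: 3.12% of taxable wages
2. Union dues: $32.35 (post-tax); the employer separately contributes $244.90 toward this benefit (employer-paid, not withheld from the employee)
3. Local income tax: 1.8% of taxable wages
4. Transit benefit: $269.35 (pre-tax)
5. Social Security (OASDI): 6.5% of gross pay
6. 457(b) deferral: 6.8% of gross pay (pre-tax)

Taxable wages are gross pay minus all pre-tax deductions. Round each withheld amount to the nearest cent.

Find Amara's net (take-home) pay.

Transit benefit: $269.35
457(b) deferral: $4502.78 × 0.068 = $306.19
Pre-tax total = $269.35 + $306.19 = $575.54
Taxable wages = $4502.78 − $575.54 = $3927.24
Local income tax: $3927.24 × 0.018 = $70.69
State withholding: $3927.24 × 0.0312 = $122.53
Social Security (OASDI): $4502.78 × 0.065 = $292.68
Union dues: $32.35
(Employer's $244.90 toward union dues is not withheld from the employee.)
Total deductions = $269.35 + $306.19 + $70.69 + $122.53 + $292.68 + $32.35 = $1093.79
Net pay = $4502.78 − $1093.79 = $3408.99

$3408.99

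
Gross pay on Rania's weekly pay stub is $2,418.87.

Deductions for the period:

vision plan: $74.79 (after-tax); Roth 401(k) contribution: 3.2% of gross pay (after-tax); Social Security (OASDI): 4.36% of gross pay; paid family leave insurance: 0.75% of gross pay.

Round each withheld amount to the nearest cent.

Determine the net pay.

$2,143.08

Social Security (OASDI): $2,418.87 × 0.0436 = $105.46
Paid family leave insurance: $2,418.87 × 0.0075 = $18.14
Vision plan: $74.79
Roth 401(k) contribution: $2,418.87 × 0.032 = $77.40
Total deductions = $105.46 + $18.14 + $74.79 + $77.40 = $275.79
Net pay = $2,418.87 − $275.79 = $2,143.08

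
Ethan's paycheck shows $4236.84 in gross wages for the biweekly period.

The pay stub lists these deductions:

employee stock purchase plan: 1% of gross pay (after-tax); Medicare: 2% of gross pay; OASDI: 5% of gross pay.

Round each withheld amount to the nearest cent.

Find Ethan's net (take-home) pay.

Medicare: $4236.84 × 0.02 = $84.74
OASDI: $4236.84 × 0.05 = $211.84
Employee stock purchase plan: $4236.84 × 0.01 = $42.37
Total deductions = $84.74 + $211.84 + $42.37 = $338.95
Net pay = $4236.84 − $338.95 = $3897.89

$3897.89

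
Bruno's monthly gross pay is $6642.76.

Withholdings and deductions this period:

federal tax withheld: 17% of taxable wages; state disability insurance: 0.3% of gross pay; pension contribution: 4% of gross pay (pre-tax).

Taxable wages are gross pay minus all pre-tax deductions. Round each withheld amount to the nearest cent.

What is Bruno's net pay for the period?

Pension contribution: $6642.76 × 0.04 = $265.71
Taxable wages = $6642.76 − $265.71 = $6377.05
Federal tax withheld: $6377.05 × 0.17 = $1084.10
State disability insurance: $6642.76 × 0.003 = $19.93
Total deductions = $265.71 + $1084.10 + $19.93 = $1369.74
Net pay = $6642.76 − $1369.74 = $5273.02

$5273.02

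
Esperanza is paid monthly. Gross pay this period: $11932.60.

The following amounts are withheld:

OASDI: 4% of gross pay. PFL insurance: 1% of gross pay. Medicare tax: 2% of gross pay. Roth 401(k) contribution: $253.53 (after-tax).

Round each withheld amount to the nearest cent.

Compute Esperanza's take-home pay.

$10843.79

Medicare tax: $11932.60 × 0.02 = $238.65
PFL insurance: $11932.60 × 0.01 = $119.33
OASDI: $11932.60 × 0.04 = $477.30
Roth 401(k) contribution: $253.53
Total deductions = $238.65 + $119.33 + $477.30 + $253.53 = $1088.81
Net pay = $11932.60 − $1088.81 = $10843.79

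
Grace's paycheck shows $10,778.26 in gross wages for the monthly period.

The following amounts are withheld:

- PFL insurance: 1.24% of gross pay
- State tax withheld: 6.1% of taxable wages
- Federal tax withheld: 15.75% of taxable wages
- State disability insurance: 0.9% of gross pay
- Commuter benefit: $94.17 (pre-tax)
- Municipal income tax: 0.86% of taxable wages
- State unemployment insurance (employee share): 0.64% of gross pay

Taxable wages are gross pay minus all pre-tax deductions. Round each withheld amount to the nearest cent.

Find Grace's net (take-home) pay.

Commuter benefit: $94.17
Taxable wages = $10,778.26 − $94.17 = $10,684.09
Municipal income tax: $10,684.09 × 0.0086 = $91.88
Federal tax withheld: $10,684.09 × 0.1575 = $1,682.74
State tax withheld: $10,684.09 × 0.061 = $651.73
State unemployment insurance (employee share): $10,778.26 × 0.0064 = $68.98
PFL insurance: $10,778.26 × 0.0124 = $133.65
State disability insurance: $10,778.26 × 0.009 = $97.00
Total deductions = $94.17 + $91.88 + $1,682.74 + $651.73 + $68.98 + $133.65 + $97.00 = $2,820.15
Net pay = $10,778.26 − $2,820.15 = $7,958.11

$7,958.11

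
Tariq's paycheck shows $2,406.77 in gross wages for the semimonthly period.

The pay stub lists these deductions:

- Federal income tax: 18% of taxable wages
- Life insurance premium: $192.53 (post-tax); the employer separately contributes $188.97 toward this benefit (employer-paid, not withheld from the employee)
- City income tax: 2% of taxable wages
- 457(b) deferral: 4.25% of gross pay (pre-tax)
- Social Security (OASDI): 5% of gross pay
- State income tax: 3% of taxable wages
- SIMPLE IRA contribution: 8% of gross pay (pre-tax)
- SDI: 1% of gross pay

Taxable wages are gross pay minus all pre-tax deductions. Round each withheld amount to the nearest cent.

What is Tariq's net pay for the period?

$1,289.25

457(b) deferral: $2,406.77 × 0.0425 = $102.29
SIMPLE IRA contribution: $2,406.77 × 0.08 = $192.54
Pre-tax total = $102.29 + $192.54 = $294.83
Taxable wages = $2,406.77 − $294.83 = $2,111.94
State income tax: $2,111.94 × 0.03 = $63.36
City income tax: $2,111.94 × 0.02 = $42.24
Federal income tax: $2,111.94 × 0.18 = $380.15
SDI: $2,406.77 × 0.01 = $24.07
Social Security (OASDI): $2,406.77 × 0.05 = $120.34
Life insurance premium: $192.53
(Employer's $188.97 toward life insurance premium is not withheld from the employee.)
Total deductions = $102.29 + $192.54 + $63.36 + $42.24 + $380.15 + $24.07 + $120.34 + $192.53 = $1,117.52
Net pay = $2,406.77 − $1,117.52 = $1,289.25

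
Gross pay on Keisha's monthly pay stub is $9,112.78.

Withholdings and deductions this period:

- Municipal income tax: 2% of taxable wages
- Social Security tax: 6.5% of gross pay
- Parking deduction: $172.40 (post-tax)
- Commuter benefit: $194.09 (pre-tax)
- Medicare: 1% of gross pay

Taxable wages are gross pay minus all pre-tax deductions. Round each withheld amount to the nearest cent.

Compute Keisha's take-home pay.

$7,884.46

Commuter benefit: $194.09
Taxable wages = $9,112.78 − $194.09 = $8,918.69
Municipal income tax: $8,918.69 × 0.02 = $178.37
Medicare: $9,112.78 × 0.01 = $91.13
Social Security tax: $9,112.78 × 0.065 = $592.33
Parking deduction: $172.40
Total deductions = $194.09 + $178.37 + $91.13 + $592.33 + $172.40 = $1,228.32
Net pay = $9,112.78 − $1,228.32 = $7,884.46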